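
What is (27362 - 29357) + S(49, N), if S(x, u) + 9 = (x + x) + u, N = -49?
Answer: -1955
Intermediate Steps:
S(x, u) = -9 + u + 2*x (S(x, u) = -9 + ((x + x) + u) = -9 + (2*x + u) = -9 + (u + 2*x) = -9 + u + 2*x)
(27362 - 29357) + S(49, N) = (27362 - 29357) + (-9 - 49 + 2*49) = -1995 + (-9 - 49 + 98) = -1995 + 40 = -1955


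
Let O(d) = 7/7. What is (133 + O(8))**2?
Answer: 17956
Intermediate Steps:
O(d) = 1 (O(d) = 7*(1/7) = 1)
(133 + O(8))**2 = (133 + 1)**2 = 134**2 = 17956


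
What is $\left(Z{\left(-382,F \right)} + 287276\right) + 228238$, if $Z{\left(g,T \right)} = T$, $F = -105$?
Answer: $515409$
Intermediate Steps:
$\left(Z{\left(-382,F \right)} + 287276\right) + 228238 = \left(-105 + 287276\right) + 228238 = 287171 + 228238 = 515409$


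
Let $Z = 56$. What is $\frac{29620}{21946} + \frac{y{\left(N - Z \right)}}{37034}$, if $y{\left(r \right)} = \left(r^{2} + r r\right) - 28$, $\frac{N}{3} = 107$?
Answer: $\frac{1044662073}{203187041} \approx 5.1414$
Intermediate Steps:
$N = 321$ ($N = 3 \cdot 107 = 321$)
$y{\left(r \right)} = -28 + 2 r^{2}$ ($y{\left(r \right)} = \left(r^{2} + r^{2}\right) - 28 = 2 r^{2} - 28 = -28 + 2 r^{2}$)
$\frac{29620}{21946} + \frac{y{\left(N - Z \right)}}{37034} = \frac{29620}{21946} + \frac{-28 + 2 \left(321 - 56\right)^{2}}{37034} = 29620 \cdot \frac{1}{21946} + \left(-28 + 2 \left(321 - 56\right)^{2}\right) \frac{1}{37034} = \frac{14810}{10973} + \left(-28 + 2 \cdot 265^{2}\right) \frac{1}{37034} = \frac{14810}{10973} + \left(-28 + 2 \cdot 70225\right) \frac{1}{37034} = \frac{14810}{10973} + \left(-28 + 140450\right) \frac{1}{37034} = \frac{14810}{10973} + 140422 \cdot \frac{1}{37034} = \frac{14810}{10973} + \frac{70211}{18517} = \frac{1044662073}{203187041}$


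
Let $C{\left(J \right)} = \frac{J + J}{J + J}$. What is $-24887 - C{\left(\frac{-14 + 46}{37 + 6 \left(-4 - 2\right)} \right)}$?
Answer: $-24888$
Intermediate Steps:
$C{\left(J \right)} = 1$ ($C{\left(J \right)} = \frac{2 J}{2 J} = 2 J \frac{1}{2 J} = 1$)
$-24887 - C{\left(\frac{-14 + 46}{37 + 6 \left(-4 - 2\right)} \right)} = -24887 - 1 = -24888$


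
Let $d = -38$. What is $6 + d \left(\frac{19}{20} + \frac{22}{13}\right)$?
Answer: $- \frac{12273}{130} \approx -94.408$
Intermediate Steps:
$6 + d \left(\frac{19}{20} + \frac{22}{13}\right) = 6 - 38 \left(\frac{19}{20} + \frac{22}{13}\right) = 6 - \frac{13053}{130} = - \frac{12273}{130}$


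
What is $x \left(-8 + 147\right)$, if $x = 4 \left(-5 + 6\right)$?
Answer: $556$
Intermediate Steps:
$x = 4$ ($x = 4 \cdot 1 = 4$)
$x \left(-8 + 147\right) = 4 \left(-8 + 147\right) = 4 \cdot 139 = 556$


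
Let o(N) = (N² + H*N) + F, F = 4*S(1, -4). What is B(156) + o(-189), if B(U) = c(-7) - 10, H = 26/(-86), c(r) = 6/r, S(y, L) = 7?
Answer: 10774380/301 ≈ 35795.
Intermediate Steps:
H = -13/43 (H = 26*(-1/86) = -13/43 ≈ -0.30233)
B(U) = -76/7 (B(U) = 6/(-7) - 10 = 6*(-⅐) - 10 = -6/7 - 10 = -76/7)
F = 28 (F = 4*7 = 28)
o(N) = 28 + N² - 13*N/43 (o(N) = (N² - 13*N/43) + 28 = 28 + N² - 13*N/43)
B(156) + o(-189) = -76/7 + (28 + (-189)² - 13/43*(-189)) = -76/7 + (28 + 35721 + 2457/43) = -76/7 + 1539664/43 = 10774380/301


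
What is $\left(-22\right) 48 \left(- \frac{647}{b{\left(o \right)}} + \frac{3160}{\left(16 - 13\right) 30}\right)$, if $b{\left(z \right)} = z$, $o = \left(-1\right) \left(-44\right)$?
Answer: $- \frac{64648}{3} \approx -21549.0$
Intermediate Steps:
$o = 44$
$\left(-22\right) 48 \left(- \frac{647}{b{\left(o \right)}} + \frac{3160}{\left(16 - 13\right) 30}\right) = \left(-22\right) 48 \left(- \frac{647}{44} + \frac{3160}{\left(16 - 13\right) 30}\right) = - 1056 \left(\left(-647\right) \frac{1}{44} + \frac{3160}{3 \cdot 30}\right) = - 1056 \left(- \frac{647}{44} + \frac{3160}{90}\right) = - 1056 \left(- \frac{647}{44} + 3160 \cdot \frac{1}{90}\right) = - 1056 \left(- \frac{647}{44} + \frac{316}{9}\right) = \left(-1056\right) \frac{8081}{396} = - \frac{64648}{3}$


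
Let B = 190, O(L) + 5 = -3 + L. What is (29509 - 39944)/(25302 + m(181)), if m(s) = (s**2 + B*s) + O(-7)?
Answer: -10435/92438 ≈ -0.11289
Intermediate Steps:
O(L) = -8 + L (O(L) = -5 + (-3 + L) = -8 + L)
m(s) = -15 + s**2 + 190*s (m(s) = (s**2 + 190*s) + (-8 - 7) = (s**2 + 190*s) - 15 = -15 + s**2 + 190*s)
(29509 - 39944)/(25302 + m(181)) = (29509 - 39944)/(25302 + (-15 + 181**2 + 190*181)) = -10435/(25302 + (-15 + 32761 + 34390)) = -10435/(25302 + 67136) = -10435/92438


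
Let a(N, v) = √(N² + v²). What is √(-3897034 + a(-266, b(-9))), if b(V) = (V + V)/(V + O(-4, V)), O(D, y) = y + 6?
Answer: √(-15588136 + 2*√283033)/2 ≈ 1974.0*I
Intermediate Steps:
O(D, y) = 6 + y
b(V) = 2*V/(6 + 2*V) (b(V) = (V + V)/(V + (6 + V)) = (2*V)/(6 + 2*V) = 2*V/(6 + 2*V))
√(-3897034 + a(-266, b(-9))) = √(-3897034 + √((-266)² + (-9/(3 - 9))²)) = √(-3897034 + √(70756 + (-9/(-6))²)) = √(-3897034 + √(70756 + (-9*(-⅙))²)) = √(-3897034 + √(70756 + (3/2)²)) = √(-3897034 + √(70756 + 9/4)) = √(-3897034 + √(283033/4)) = √(-3897034 + √283033/2)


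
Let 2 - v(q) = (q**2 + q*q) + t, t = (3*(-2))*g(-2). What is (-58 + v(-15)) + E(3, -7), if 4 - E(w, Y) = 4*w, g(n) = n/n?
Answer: -508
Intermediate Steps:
g(n) = 1
t = -6 (t = (3*(-2))*1 = -6*1 = -6)
E(w, Y) = 4 - 4*w
v(q) = 8 - 2*q**2 (v(q) = 2 - ((q**2 + q*q) - 6) = 2 - ((q**2 + q**2) - 6) = 2 - (2*q**2 - 6) = 2 - (-6 + 2*q**2) = 2 + (6 - 2*q**2) = 8 - 2*q**2)
(-58 + v(-15)) + E(3, -7) = (-58 + (8 - 2*(-15)**2)) + (4 - 4*3) = (-58 + (8 - 2*225)) + (4 - 12) = (-58 + (8 - 450)) - 8 = (-58 - 442) - 8 = -500 - 8 = -508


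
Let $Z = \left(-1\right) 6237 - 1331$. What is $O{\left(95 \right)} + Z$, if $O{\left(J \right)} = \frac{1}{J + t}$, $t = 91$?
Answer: $- \frac{1407647}{186} \approx -7568.0$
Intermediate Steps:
$O{\left(J \right)} = \frac{1}{91 + J}$ ($O{\left(J \right)} = \frac{1}{J + 91} = \frac{1}{91 + J}$)
$Z = -7568$ ($Z = -6237 - 1331 = -7568$)
$O{\left(95 \right)} + Z = \frac{1}{91 + 95} - 7568 = \frac{1}{186} - 7568 = - \frac{1407647}{186}$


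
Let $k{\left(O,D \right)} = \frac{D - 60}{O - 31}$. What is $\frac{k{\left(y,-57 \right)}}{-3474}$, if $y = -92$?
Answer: $- \frac{13}{47478} \approx -0.00027381$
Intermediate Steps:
$k{\left(O,D \right)} = \frac{-60 + D}{-31 + O}$
$\frac{k{\left(y,-57 \right)}}{-3474} = \frac{\frac{1}{-31 - 92} \left(-60 - 57\right)}{-3474} = \frac{1}{-123} \left(-117\right) \left(- \frac{1}{3474}\right) = \left(- \frac{1}{123}\right) \left(-117\right) \left(- \frac{1}{3474}\right) = \frac{39}{41} \left(- \frac{1}{3474}\right) = - \frac{13}{47478}$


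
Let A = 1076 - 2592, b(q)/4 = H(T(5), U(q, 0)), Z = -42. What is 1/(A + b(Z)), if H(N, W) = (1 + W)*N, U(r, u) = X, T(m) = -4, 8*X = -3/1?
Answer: -1/1526 ≈ -0.00065531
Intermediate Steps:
X = -3/8 (X = (-3/1)/8 = (-3*1)/8 = (⅛)*(-3) = -3/8 ≈ -0.37500)
U(r, u) = -3/8
H(N, W) = N*(1 + W)
b(q) = -10 (b(q) = 4*(-4*(1 - 3/8)) = 4*(-4*5/8) = 4*(-5/2) = -10)
A = -1516
1/(A + b(Z)) = 1/(-1516 - 10) = 1/(-1526) = -1/1526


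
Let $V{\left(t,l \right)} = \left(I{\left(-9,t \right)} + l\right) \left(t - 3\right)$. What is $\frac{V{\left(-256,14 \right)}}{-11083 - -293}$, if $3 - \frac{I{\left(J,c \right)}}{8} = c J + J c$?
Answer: $- \frac{4768967}{5395} \approx -883.96$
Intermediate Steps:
$I{\left(J,c \right)} = 24 - 16 J c$ ($I{\left(J,c \right)} = 24 - 8 \left(c J + J c\right) = 24 - 8 \left(J c + J c\right) = 24 - 8 \cdot 2 J c = 24 - 16 J c$)
$V{\left(t,l \right)} = \left(-3 + t\right) \left(24 + l + 144 t\right)$ ($V{\left(t,l \right)} = \left(\left(24 - - 144 t\right) + l\right) \left(t - 3\right) = \left(\left(24 + 144 t\right) + l\right) \left(-3 + t\right) = \left(24 + l + 144 t\right) \left(-3 + t\right) = \left(-3 + t\right) \left(24 + l + 144 t\right)$)
$\frac{V{\left(-256,14 \right)}}{-11083 - -293} = \frac{-72 - -104448 - 42 + 144 \left(-256\right)^{2} + 14 \left(-256\right)}{-11083 - -293} = \frac{-72 + 104448 - 42 + 144 \cdot 65536 - 3584}{-11083 + 293} = \frac{-72 + 104448 - 42 + 9437184 - 3584}{-10790} = 9537934 \left(- \frac{1}{10790}\right) = - \frac{4768967}{5395}$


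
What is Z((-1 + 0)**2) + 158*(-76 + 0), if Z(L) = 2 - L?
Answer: -12007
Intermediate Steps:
Z((-1 + 0)**2) + 158*(-76 + 0) = (2 - (-1 + 0)**2) + 158*(-76 + 0) = (2 - 1*(-1)**2) + 158*(-76) = (2 - 1*1) - 12008 = (2 - 1) - 12008 = 1 - 12008 = -12007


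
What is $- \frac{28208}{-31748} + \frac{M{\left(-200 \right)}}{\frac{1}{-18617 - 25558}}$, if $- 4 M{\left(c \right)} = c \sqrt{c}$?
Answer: $\frac{7052}{7937} - 22087500 i \sqrt{2} \approx 0.8885 - 3.1236 \cdot 10^{7} i$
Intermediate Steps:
$M{\left(c \right)} = - \frac{c^{\frac{3}{2}}}{4}$ ($M{\left(c \right)} = - \frac{c \sqrt{c}}{4} = - \frac{c^{\frac{3}{2}}}{4}$)
$- \frac{28208}{-31748} + \frac{M{\left(-200 \right)}}{\frac{1}{-18617 - 25558}} = - \frac{28208}{-31748} + \frac{\left(- \frac{1}{4}\right) \left(-200\right)^{\frac{3}{2}}}{\frac{1}{-18617 - 25558}} = \left(-28208\right) \left(- \frac{1}{31748}\right) + \frac{\left(- \frac{1}{4}\right) \left(- 2000 i \sqrt{2}\right)}{\frac{1}{-44175}} = \frac{7052}{7937} + \frac{500 i \sqrt{2}}{- \frac{1}{44175}} = \frac{7052}{7937} + 500 i \sqrt{2} \left(-44175\right) = \frac{7052}{7937} - 22087500 i \sqrt{2}$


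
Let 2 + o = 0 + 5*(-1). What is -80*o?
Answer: 560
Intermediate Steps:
o = -7 (o = -2 + (0 + 5*(-1)) = -2 + (0 - 5) = -2 - 5 = -7)
-80*o = -80*(-7) = 560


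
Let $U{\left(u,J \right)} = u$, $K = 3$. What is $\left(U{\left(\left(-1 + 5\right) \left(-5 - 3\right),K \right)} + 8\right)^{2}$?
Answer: $576$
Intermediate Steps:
$\left(U{\left(\left(-1 + 5\right) \left(-5 - 3\right),K \right)} + 8\right)^{2} = \left(\left(-1 + 5\right) \left(-5 - 3\right) + 8\right)^{2} = \left(4 \left(-8\right) + 8\right)^{2} = \left(-32 + 8\right)^{2} = \left(-24\right)^{2} = 576$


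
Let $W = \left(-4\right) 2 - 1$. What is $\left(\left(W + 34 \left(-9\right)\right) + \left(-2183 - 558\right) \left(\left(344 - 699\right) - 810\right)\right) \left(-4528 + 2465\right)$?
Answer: $-6587055850$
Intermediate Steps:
$W = -9$ ($W = -8 - 1 = -9$)
$\left(\left(W + 34 \left(-9\right)\right) + \left(-2183 - 558\right) \left(\left(344 - 699\right) - 810\right)\right) \left(-4528 + 2465\right) = \left(\left(-9 + 34 \left(-9\right)\right) + \left(-2183 - 558\right) \left(\left(344 - 699\right) - 810\right)\right) \left(-4528 + 2465\right) = \left(\left(-9 - 306\right) - 2741 \left(\left(344 - 699\right) - 810\right)\right) \left(-2063\right) = \left(-315 - 2741 \left(-355 - 810\right)\right) \left(-2063\right) = \left(-315 - -3193265\right) \left(-2063\right) = \left(-315 + 3193265\right) \left(-2063\right) = 3192950 \left(-2063\right) = -6587055850$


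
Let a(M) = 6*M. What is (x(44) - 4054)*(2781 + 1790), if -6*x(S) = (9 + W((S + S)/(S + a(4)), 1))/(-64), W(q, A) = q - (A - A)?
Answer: -120968484427/6528 ≈ -1.8531e+7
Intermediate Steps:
W(q, A) = q (W(q, A) = q - 1*0 = q + 0 = q)
x(S) = 3/128 + S/(192*(24 + S)) (x(S) = -(9 + (S + S)/(S + 6*4))/(6*(-64)) = -(9 + (2*S)/(S + 24))*(-1)/(6*64) = -(9 + (2*S)/(24 + S))*(-1)/(6*64) = -(9 + 2*S/(24 + S))*(-1)/(6*64) = -(-9/64 - S/(32*(24 + S)))/6 = 3/128 + S/(192*(24 + S)))
(x(44) - 4054)*(2781 + 1790) = ((216 + 11*44)/(384*(24 + 44)) - 4054)*(2781 + 1790) = ((1/384)*(216 + 484)/68 - 4054)*4571 = ((1/384)*(1/68)*700 - 4054)*4571 = (175/6528 - 4054)*4571 = -26464337/6528*4571 = -120968484427/6528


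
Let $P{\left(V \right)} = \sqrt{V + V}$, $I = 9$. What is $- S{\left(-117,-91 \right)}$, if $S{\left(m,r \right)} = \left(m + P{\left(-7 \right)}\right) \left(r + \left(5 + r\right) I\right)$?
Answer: $-101205 + 865 i \sqrt{14} \approx -1.0121 \cdot 10^{5} + 3236.5 i$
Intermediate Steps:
$P{\left(V \right)} = \sqrt{2} \sqrt{V}$ ($P{\left(V \right)} = \sqrt{2 V} = \sqrt{2} \sqrt{V}$)
$S{\left(m,r \right)} = \left(45 + 10 r\right) \left(m + i \sqrt{14}\right)$ ($S{\left(m,r \right)} = \left(m + \sqrt{2} \sqrt{-7}\right) \left(r + \left(5 + r\right) 9\right) = \left(m + \sqrt{2} i \sqrt{7}\right) \left(r + \left(45 + 9 r\right)\right) = \left(m + i \sqrt{14}\right) \left(45 + 10 r\right) = \left(45 + 10 r\right) \left(m + i \sqrt{14}\right)$)
$- S{\left(-117,-91 \right)} = - (45 \left(-117\right) + 10 \left(-117\right) \left(-91\right) + 45 i \sqrt{14} + 10 i \left(-91\right) \sqrt{14}) = - (-5265 + 106470 + 45 i \sqrt{14} - 910 i \sqrt{14}) = - (101205 - 865 i \sqrt{14}) = -101205 + 865 i \sqrt{14}$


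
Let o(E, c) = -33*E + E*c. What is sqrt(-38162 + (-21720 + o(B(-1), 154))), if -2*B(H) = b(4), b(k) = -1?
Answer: I*sqrt(239286)/2 ≈ 244.58*I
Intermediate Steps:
B(H) = 1/2 (B(H) = -1/2*(-1) = 1/2)
sqrt(-38162 + (-21720 + o(B(-1), 154))) = sqrt(-38162 + (-21720 + (-33 + 154)/2)) = sqrt(-38162 + (-21720 + (1/2)*121)) = sqrt(-38162 + (-21720 + 121/2)) = sqrt(-38162 - 43319/2) = sqrt(-119643/2) = I*sqrt(239286)/2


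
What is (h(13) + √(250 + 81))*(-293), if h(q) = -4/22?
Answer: 586/11 - 293*√331 ≈ -5277.4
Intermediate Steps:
h(q) = -2/11 (h(q) = -4*1/22 = -2/11)
(h(13) + √(250 + 81))*(-293) = (-2/11 + √(250 + 81))*(-293) = (-2/11 + √331)*(-293) = 586/11 - 293*√331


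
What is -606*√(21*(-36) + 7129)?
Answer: -606*√6373 ≈ -48378.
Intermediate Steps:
-606*√(21*(-36) + 7129) = -606*√(-756 + 7129) = -606*√6373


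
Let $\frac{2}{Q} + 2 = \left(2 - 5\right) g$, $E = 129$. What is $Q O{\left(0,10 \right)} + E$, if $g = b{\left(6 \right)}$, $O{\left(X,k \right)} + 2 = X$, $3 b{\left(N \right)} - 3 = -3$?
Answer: $131$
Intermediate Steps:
$b{\left(N \right)} = 0$ ($b{\left(N \right)} = 1 + \frac{1}{3} \left(-3\right) = 1 - 1 = 0$)
$O{\left(X,k \right)} = -2 + X$
$g = 0$
$Q = -1$ ($Q = \frac{2}{-2 + \left(2 - 5\right) 0} = \frac{2}{-2 - 0} = \frac{2}{-2 + 0} = \frac{2}{-2} = 2 \left(- \frac{1}{2}\right) = -1$)
$Q O{\left(0,10 \right)} + E = - (-2 + 0) + 129 = \left(-1\right) \left(-2\right) + 129 = 2 + 129 = 131$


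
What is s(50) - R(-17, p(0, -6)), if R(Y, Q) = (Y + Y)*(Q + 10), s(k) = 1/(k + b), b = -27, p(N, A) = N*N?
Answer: 7821/23 ≈ 340.04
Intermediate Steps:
p(N, A) = N**2
s(k) = 1/(-27 + k) (s(k) = 1/(k - 27) = 1/(-27 + k))
R(Y, Q) = 2*Y*(10 + Q) (R(Y, Q) = (2*Y)*(10 + Q) = 2*Y*(10 + Q))
s(50) - R(-17, p(0, -6)) = 1/(-27 + 50) - 2*(-17)*(10 + 0**2) = 1/23 - 2*(-17)*(10 + 0) = 1/23 - 2*(-17)*10 = 1/23 - 1*(-340) = 1/23 + 340 = 7821/23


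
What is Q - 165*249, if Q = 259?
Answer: -40826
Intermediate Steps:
Q - 165*249 = 259 - 165*249 = 259 - 41085 = -40826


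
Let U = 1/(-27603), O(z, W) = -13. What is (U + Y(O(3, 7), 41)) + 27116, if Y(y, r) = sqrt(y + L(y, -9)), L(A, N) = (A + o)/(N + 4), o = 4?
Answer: 748482947/27603 + 2*I*sqrt(70)/5 ≈ 27116.0 + 3.3466*I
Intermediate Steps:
L(A, N) = (4 + A)/(4 + N) (L(A, N) = (A + 4)/(N + 4) = (4 + A)/(4 + N))
Y(y, r) = sqrt(-4/5 + 4*y/5) (Y(y, r) = sqrt(y + (4 + y)/(4 - 9)) = sqrt(y + (4 + y)/(-5)) = sqrt(y - (4 + y)/5) = sqrt(y + (-4/5 - y/5)) = sqrt(-4/5 + 4*y/5))
U = -1/27603 ≈ -3.6228e-5
(U + Y(O(3, 7), 41)) + 27116 = (-1/27603 + 2*sqrt(-5 + 5*(-13))/5) + 27116 = (-1/27603 + 2*sqrt(-5 - 65)/5) + 27116 = (-1/27603 + 2*sqrt(-70)/5) + 27116 = (-1/27603 + 2*(I*sqrt(70))/5) + 27116 = (-1/27603 + 2*I*sqrt(70)/5) + 27116 = 748482947/27603 + 2*I*sqrt(70)/5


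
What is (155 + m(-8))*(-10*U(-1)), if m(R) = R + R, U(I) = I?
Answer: 1390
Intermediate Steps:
m(R) = 2*R
(155 + m(-8))*(-10*U(-1)) = (155 + 2*(-8))*(-10*(-1)) = (155 - 16)*10 = 139*10 = 1390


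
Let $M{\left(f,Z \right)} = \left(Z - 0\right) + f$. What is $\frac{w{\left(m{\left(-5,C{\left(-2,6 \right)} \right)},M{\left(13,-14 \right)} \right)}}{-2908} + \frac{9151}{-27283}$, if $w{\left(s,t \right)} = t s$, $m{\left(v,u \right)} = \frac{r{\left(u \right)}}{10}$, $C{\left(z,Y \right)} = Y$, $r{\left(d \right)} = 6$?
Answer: $- \frac{132973691}{396694820} \approx -0.3352$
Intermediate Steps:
$M{\left(f,Z \right)} = Z + f$ ($M{\left(f,Z \right)} = \left(Z + 0\right) + f = Z + f$)
$m{\left(v,u \right)} = \frac{3}{5}$ ($m{\left(v,u \right)} = \frac{6}{10} = 6 \cdot \frac{1}{10} = \frac{3}{5}$)
$w{\left(s,t \right)} = s t$
$\frac{w{\left(m{\left(-5,C{\left(-2,6 \right)} \right)},M{\left(13,-14 \right)} \right)}}{-2908} + \frac{9151}{-27283} = \frac{\frac{3}{5} \left(-14 + 13\right)}{-2908} + \frac{9151}{-27283} = \frac{3}{5} \left(-1\right) \left(- \frac{1}{2908}\right) + 9151 \left(- \frac{1}{27283}\right) = \left(- \frac{3}{5}\right) \left(- \frac{1}{2908}\right) - \frac{9151}{27283} = \frac{3}{14540} - \frac{9151}{27283} = - \frac{132973691}{396694820}$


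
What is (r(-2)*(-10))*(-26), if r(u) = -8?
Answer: -2080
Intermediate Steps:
(r(-2)*(-10))*(-26) = -8*(-10)*(-26) = 80*(-26) = -2080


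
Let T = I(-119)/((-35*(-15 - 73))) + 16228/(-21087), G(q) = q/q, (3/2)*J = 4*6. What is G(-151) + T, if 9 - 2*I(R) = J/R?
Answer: 325887539/1405237680 ≈ 0.23191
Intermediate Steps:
J = 16 (J = 2*(4*6)/3 = (2/3)*24 = 16)
G(q) = 1
I(R) = 9/2 - 8/R
T = -1079350141/1405237680 (T = (9/2 - 8/(-119))/((-35*(-15 - 73))) + 16228/(-21087) = (9/2 - 8*(-1/119))/((-35*(-88))) + 16228*(-1/21087) = (9/2 + 8/119)/3080 - 16228/21087 = (1087/238)*(1/3080) - 16228/21087 = 1087/733040 - 16228/21087 = -1079350141/1405237680 ≈ -0.76809)
G(-151) + T = 1 - 1079350141/1405237680 = 325887539/1405237680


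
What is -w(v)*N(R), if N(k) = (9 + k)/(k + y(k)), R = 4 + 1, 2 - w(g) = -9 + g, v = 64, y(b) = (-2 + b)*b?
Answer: 371/10 ≈ 37.100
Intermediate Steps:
y(b) = b*(-2 + b)
w(g) = 11 - g (w(g) = 2 - (-9 + g) = 2 + (9 - g) = 11 - g)
R = 5
N(k) = (9 + k)/(k + k*(-2 + k))
-w(v)*N(R) = -(11 - 1*64)*(9 + 5)/(5*(-1 + 5)) = -(11 - 64)*(⅕)*14/4 = -(-53)*(⅕)*(¼)*14 = -(-53)*7/10 = -1*(-371/10) = 371/10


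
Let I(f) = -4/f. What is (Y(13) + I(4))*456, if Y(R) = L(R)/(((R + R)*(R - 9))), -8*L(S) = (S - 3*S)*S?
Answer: -1083/4 ≈ -270.75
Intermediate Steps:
L(S) = S**2/4 (L(S) = -(S - 3*S)*S/8 = -(-2*S)*S/8 = -(-1)*S**2/4 = S**2/4)
Y(R) = R/(8*(-9 + R)) (Y(R) = (R**2/4)/(((R + R)*(R - 9))) = (R**2/4)/(((2*R)*(-9 + R))) = (R**2/4)/((2*R*(-9 + R))) = (R**2/4)*(1/(2*R*(-9 + R))) = R/(8*(-9 + R)))
(Y(13) + I(4))*456 = ((1/8)*13/(-9 + 13) - 4/4)*456 = ((1/8)*13/4 - 4*1/4)*456 = ((1/8)*13*(1/4) - 1)*456 = (13/32 - 1)*456 = -19/32*456 = -1083/4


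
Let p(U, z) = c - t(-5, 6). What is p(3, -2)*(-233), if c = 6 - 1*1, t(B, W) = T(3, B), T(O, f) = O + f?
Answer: -1631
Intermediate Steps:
t(B, W) = 3 + B
c = 5 (c = 6 - 1 = 5)
p(U, z) = 7 (p(U, z) = 5 - (3 - 5) = 5 - 1*(-2) = 5 + 2 = 7)
p(3, -2)*(-233) = 7*(-233) = -1631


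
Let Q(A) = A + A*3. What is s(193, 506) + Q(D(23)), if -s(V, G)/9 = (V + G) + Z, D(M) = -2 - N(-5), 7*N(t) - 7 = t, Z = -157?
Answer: -34210/7 ≈ -4887.1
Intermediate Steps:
N(t) = 1 + t/7
D(M) = -16/7 (D(M) = -2 - (1 + (⅐)*(-5)) = -2 - (1 - 5/7) = -2 - 1*2/7 = -2 - 2/7 = -16/7)
s(V, G) = 1413 - 9*G - 9*V (s(V, G) = -9*((V + G) - 157) = -9*((G + V) - 157) = -9*(-157 + G + V) = 1413 - 9*G - 9*V)
Q(A) = 4*A (Q(A) = A + 3*A = 4*A)
s(193, 506) + Q(D(23)) = (1413 - 9*506 - 9*193) + 4*(-16/7) = (1413 - 4554 - 1737) - 64/7 = -4878 - 64/7 = -34210/7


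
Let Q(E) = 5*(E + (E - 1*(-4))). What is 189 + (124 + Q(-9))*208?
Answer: 11421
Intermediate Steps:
Q(E) = 20 + 10*E (Q(E) = 5*(E + (E + 4)) = 5*(E + (4 + E)) = 5*(4 + 2*E) = 20 + 10*E)
189 + (124 + Q(-9))*208 = 189 + (124 + (20 + 10*(-9)))*208 = 189 + (124 + (20 - 90))*208 = 189 + (124 - 70)*208 = 189 + 54*208 = 189 + 11232 = 11421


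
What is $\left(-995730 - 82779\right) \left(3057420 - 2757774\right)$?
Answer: $-323170907814$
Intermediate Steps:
$\left(-995730 - 82779\right) \left(3057420 - 2757774\right) = \left(-1078509\right) 299646 = -323170907814$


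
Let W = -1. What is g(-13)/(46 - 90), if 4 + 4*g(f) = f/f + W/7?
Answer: 1/56 ≈ 0.017857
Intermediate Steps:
g(f) = -11/14 (g(f) = -1 + (f/f - 1/7)/4 = -1 + (1 - 1*1/7)/4 = -1 + (1 - 1/7)/4 = -1 + (1/4)*(6/7) = -1 + 3/14 = -11/14)
g(-13)/(46 - 90) = -11/(14*(46 - 90)) = -11/14/(-44) = -11/14*(-1/44) = 1/56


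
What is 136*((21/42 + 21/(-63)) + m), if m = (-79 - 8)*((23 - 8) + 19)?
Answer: -1206796/3 ≈ -4.0227e+5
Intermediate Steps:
m = -2958 (m = -87*(15 + 19) = -87*34 = -2958)
136*((21/42 + 21/(-63)) + m) = 136*((21/42 + 21/(-63)) - 2958) = 136*((21*(1/42) + 21*(-1/63)) - 2958) = 136*((1/2 - 1/3) - 2958) = 136*(1/6 - 2958) = 136*(-17747/6) = -1206796/3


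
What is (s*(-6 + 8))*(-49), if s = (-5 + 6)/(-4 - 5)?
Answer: 98/9 ≈ 10.889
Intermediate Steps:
s = -⅑ (s = 1/(-9) = 1*(-⅑) = -⅑ ≈ -0.11111)
(s*(-6 + 8))*(-49) = -(-6 + 8)/9*(-49) = -⅑*2*(-49) = -2/9*(-49) = 98/9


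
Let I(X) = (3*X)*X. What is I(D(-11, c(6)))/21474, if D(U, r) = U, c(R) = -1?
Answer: 121/7158 ≈ 0.016904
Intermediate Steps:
I(X) = 3*X²
I(D(-11, c(6)))/21474 = (3*(-11)²)/21474 = (3*121)*(1/21474) = 363*(1/21474) = 121/7158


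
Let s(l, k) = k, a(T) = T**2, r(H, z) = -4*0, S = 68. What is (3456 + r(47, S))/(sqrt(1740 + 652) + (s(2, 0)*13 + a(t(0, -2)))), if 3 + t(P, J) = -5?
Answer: 9216/71 - 288*sqrt(598)/71 ≈ 30.609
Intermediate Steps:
r(H, z) = 0
t(P, J) = -8 (t(P, J) = -3 - 5 = -8)
(3456 + r(47, S))/(sqrt(1740 + 652) + (s(2, 0)*13 + a(t(0, -2)))) = (3456 + 0)/(sqrt(1740 + 652) + (0*13 + (-8)**2)) = 3456/(sqrt(2392) + (0 + 64)) = 3456/(2*sqrt(598) + 64) = 3456/(64 + 2*sqrt(598))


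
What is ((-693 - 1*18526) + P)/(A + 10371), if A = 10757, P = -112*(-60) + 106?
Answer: -12393/21128 ≈ -0.58657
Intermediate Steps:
P = 6826 (P = 6720 + 106 = 6826)
((-693 - 1*18526) + P)/(A + 10371) = ((-693 - 1*18526) + 6826)/(10757 + 10371) = ((-693 - 18526) + 6826)/21128 = (-19219 + 6826)*(1/21128) = -12393*1/21128 = -12393/21128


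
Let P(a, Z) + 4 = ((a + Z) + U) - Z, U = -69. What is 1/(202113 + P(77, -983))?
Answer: 1/202117 ≈ 4.9476e-6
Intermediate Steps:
P(a, Z) = -73 + a (P(a, Z) = -4 + (((a + Z) - 69) - Z) = -4 + (((Z + a) - 69) - Z) = -4 + ((-69 + Z + a) - Z) = -4 + (-69 + a) = -73 + a)
1/(202113 + P(77, -983)) = 1/(202113 + (-73 + 77)) = 1/(202113 + 4) = 1/202117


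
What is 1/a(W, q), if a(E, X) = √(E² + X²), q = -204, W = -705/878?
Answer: 878*√3564622841/10693868523 ≈ 0.0049019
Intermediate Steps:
W = -705/878 (W = -705*1/878 = -705/878 ≈ -0.80296)
1/a(W, q) = 1/(√((-705/878)² + (-204)²)) = 1/(√(497025/770884 + 41616)) = 1/(√(32081605569/770884)) = 1/(3*√3564622841/878) = 878*√3564622841/10693868523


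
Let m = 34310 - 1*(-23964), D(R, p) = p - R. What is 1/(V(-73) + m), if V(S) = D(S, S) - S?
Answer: 1/58347 ≈ 1.7139e-5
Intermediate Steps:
V(S) = -S (V(S) = (S - S) - S = 0 - S = -S)
m = 58274 (m = 34310 + 23964 = 58274)
1/(V(-73) + m) = 1/(-1*(-73) + 58274) = 1/(73 + 58274) = 1/58347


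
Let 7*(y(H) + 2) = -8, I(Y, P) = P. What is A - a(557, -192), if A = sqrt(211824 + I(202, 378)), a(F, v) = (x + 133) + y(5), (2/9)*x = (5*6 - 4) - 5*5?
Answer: -1881/14 + 3*sqrt(23578) ≈ 326.30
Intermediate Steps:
x = 9/2 (x = 9*((5*6 - 4) - 5*5)/2 = 9*((30 - 4) - 25)/2 = 9*(26 - 25)/2 = (9/2)*1 = 9/2 ≈ 4.5000)
y(H) = -22/7 (y(H) = -2 + (1/7)*(-8) = -2 - 8/7 = -22/7)
a(F, v) = 1881/14 (a(F, v) = (9/2 + 133) - 22/7 = 275/2 - 22/7 = 1881/14)
A = 3*sqrt(23578) (A = sqrt(211824 + 378) = sqrt(212202) = 3*sqrt(23578) ≈ 460.65)
A - a(557, -192) = 3*sqrt(23578) - 1*1881/14 = 3*sqrt(23578) - 1881/14 = -1881/14 + 3*sqrt(23578)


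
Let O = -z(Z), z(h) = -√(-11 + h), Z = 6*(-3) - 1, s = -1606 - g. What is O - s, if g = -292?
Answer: 1314 + I*√30 ≈ 1314.0 + 5.4772*I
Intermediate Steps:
s = -1314 (s = -1606 - 1*(-292) = -1606 + 292 = -1314)
Z = -19 (Z = -18 - 1 = -19)
O = I*√30 (O = -(-1)*√(-11 - 19) = -(-1)*√(-30) = -(-1)*I*√30 = I*√30 ≈ 5.4772*I)
O - s = I*√30 - 1*(-1314) = I*√30 + 1314 = 1314 + I*√30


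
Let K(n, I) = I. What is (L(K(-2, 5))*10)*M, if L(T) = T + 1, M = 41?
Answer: 2460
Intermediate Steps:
L(T) = 1 + T
(L(K(-2, 5))*10)*M = ((1 + 5)*10)*41 = (6*10)*41 = 60*41 = 2460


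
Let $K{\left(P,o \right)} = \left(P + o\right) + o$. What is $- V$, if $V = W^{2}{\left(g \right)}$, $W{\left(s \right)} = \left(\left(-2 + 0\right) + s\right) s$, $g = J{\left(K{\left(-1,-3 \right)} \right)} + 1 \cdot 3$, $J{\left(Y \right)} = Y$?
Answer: $-576$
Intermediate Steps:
$K{\left(P,o \right)} = P + 2 o$
$g = -4$ ($g = \left(-1 + 2 \left(-3\right)\right) + 1 \cdot 3 = \left(-1 - 6\right) + 3 = -7 + 3 = -4$)
$W{\left(s \right)} = s \left(-2 + s\right)$ ($W{\left(s \right)} = \left(-2 + s\right) s = s \left(-2 + s\right)$)
$V = 576$ ($V = \left(- 4 \left(-2 - 4\right)\right)^{2} = \left(\left(-4\right) \left(-6\right)\right)^{2} = 24^{2} = 576$)
$- V = \left(-1\right) 576 = -576$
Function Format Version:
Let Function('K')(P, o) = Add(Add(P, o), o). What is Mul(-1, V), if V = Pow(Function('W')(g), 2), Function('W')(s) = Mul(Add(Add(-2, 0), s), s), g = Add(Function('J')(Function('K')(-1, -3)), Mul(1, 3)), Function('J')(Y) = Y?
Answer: -576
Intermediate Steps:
Function('K')(P, o) = Add(P, Mul(2, o))
g = -4 (g = Add(Add(-1, Mul(2, -3)), Mul(1, 3)) = Add(Add(-1, -6), 3) = Add(-7, 3) = -4)
Function('W')(s) = Mul(s, Add(-2, s)) (Function('W')(s) = Mul(Add(-2, s), s) = Mul(s, Add(-2, s)))
V = 576 (V = Pow(Mul(-4, Add(-2, -4)), 2) = Pow(Mul(-4, -6), 2) = Pow(24, 2) = 576)
Mul(-1, V) = Mul(-1, 576) = -576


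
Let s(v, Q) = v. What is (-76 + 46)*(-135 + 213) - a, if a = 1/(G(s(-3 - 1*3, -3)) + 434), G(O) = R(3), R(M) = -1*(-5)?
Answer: -1027261/439 ≈ -2340.0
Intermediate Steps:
R(M) = 5
G(O) = 5
a = 1/439 (a = 1/(5 + 434) = 1/439 ≈ 0.0022779)
(-76 + 46)*(-135 + 213) - a = (-76 + 46)*(-135 + 213) - 1*1/439 = -30*78 - 1/439 = -2340 - 1/439 = -1027261/439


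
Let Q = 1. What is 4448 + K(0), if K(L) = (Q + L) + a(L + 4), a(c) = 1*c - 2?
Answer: 4451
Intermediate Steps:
a(c) = -2 + c (a(c) = c - 2 = -2 + c)
K(L) = 3 + 2*L (K(L) = (1 + L) + (-2 + (L + 4)) = (1 + L) + (-2 + (4 + L)) = (1 + L) + (2 + L) = 3 + 2*L)
4448 + K(0) = 4448 + (3 + 2*0) = 4448 + (3 + 0) = 4448 + 3 = 4451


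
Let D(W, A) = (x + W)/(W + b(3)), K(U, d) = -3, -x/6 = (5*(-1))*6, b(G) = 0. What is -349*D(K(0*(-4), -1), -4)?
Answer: 20591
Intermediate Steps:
x = 180 (x = -6*5*(-1)*6 = -(-30)*6 = -6*(-30) = 180)
D(W, A) = (180 + W)/W (D(W, A) = (180 + W)/(W + 0) = (180 + W)/W)
-349*D(K(0*(-4), -1), -4) = -349*(180 - 3)/(-3) = -(-349)*177/3 = -349*(-59) = 20591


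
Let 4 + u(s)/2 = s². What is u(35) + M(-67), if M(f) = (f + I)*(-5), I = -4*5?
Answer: 2877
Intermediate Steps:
u(s) = -8 + 2*s²
I = -20
M(f) = 100 - 5*f (M(f) = (f - 20)*(-5) = (-20 + f)*(-5) = 100 - 5*f)
u(35) + M(-67) = (-8 + 2*35²) + (100 - 5*(-67)) = (-8 + 2*1225) + (100 + 335) = (-8 + 2450) + 435 = 2442 + 435 = 2877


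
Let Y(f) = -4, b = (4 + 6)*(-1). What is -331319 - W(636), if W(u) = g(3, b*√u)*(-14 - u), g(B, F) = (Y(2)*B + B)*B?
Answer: -348869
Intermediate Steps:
b = -10 (b = 10*(-1) = -10)
g(B, F) = -3*B² (g(B, F) = (-4*B + B)*B = (-3*B)*B = -3*B²)
W(u) = 378 + 27*u (W(u) = (-3*3²)*(-14 - u) = (-3*9)*(-14 - u) = -27*(-14 - u) = 378 + 27*u)
-331319 - W(636) = -331319 - (378 + 27*636) = -331319 - (378 + 17172) = -331319 - 1*17550 = -331319 - 17550 = -348869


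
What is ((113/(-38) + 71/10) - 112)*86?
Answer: -881328/95 ≈ -9277.1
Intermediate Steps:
((113/(-38) + 71/10) - 112)*86 = ((113*(-1/38) + 71*(1/10)) - 112)*86 = ((-113/38 + 71/10) - 112)*86 = (392/95 - 112)*86 = -10248/95*86 = -881328/95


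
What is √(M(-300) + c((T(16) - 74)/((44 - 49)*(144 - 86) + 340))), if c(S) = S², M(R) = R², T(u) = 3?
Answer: √225005041/50 ≈ 300.00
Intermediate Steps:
√(M(-300) + c((T(16) - 74)/((44 - 49)*(144 - 86) + 340))) = √((-300)² + ((3 - 74)/((44 - 49)*(144 - 86) + 340))²) = √(90000 + (-71/(-5*58 + 340))²) = √(90000 + (-71/(-290 + 340))²) = √(90000 + (-71/50)²) = √(90000 + 5041/2500) = √(225005041/2500) = √225005041/50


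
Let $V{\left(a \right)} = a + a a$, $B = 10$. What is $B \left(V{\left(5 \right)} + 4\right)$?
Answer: $340$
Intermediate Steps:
$V{\left(a \right)} = a + a^{2}$
$B \left(V{\left(5 \right)} + 4\right) = 10 \left(5 \left(1 + 5\right) + 4\right) = 10 \left(5 \cdot 6 + 4\right) = 10 \left(30 + 4\right) = 10 \cdot 34 = 340$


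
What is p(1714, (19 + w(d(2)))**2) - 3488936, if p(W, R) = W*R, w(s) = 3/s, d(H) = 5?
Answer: -70762144/25 ≈ -2.8305e+6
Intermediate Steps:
p(W, R) = R*W
p(1714, (19 + w(d(2)))**2) - 3488936 = (19 + 3/5)**2*1714 - 3488936 = (98/5)**2*1714 - 3488936 = (9604/25)*1714 - 3488936 = 16461256/25 - 3488936 = -70762144/25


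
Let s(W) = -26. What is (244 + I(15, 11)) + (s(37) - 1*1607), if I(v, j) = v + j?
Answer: -1363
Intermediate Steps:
I(v, j) = j + v
(244 + I(15, 11)) + (s(37) - 1*1607) = (244 + (11 + 15)) + (-26 - 1*1607) = (244 + 26) + (-26 - 1607) = 270 - 1633 = -1363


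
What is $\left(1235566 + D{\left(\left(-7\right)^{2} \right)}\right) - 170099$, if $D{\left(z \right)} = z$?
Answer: $1065516$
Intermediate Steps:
$\left(1235566 + D{\left(\left(-7\right)^{2} \right)}\right) - 170099 = \left(1235566 + \left(-7\right)^{2}\right) - 170099 = \left(1235566 + 49\right) - 170099 = 1235615 - 170099 = 1065516$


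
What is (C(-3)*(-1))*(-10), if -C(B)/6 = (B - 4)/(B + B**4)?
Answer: 70/13 ≈ 5.3846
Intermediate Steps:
C(B) = -6*(-4 + B)/(B + B**4) (C(B) = -6*(B - 4)/(B + B**4) = -6*(-4 + B)/(B + B**4))
(C(-3)*(-1))*(-10) = (((24 - 6*(-3))/(-3 + (-3)**4))*(-1))*(-10) = (((24 + 18)/(-3 + 81))*(-1))*(-10) = ((42/78)*(-1))*(-10) = (((1/78)*42)*(-1))*(-10) = ((7/13)*(-1))*(-10) = -7/13*(-10) = 70/13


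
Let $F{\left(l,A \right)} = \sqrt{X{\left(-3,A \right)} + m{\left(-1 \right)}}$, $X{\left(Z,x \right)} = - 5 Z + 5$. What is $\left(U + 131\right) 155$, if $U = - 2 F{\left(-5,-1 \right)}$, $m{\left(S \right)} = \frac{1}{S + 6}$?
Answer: $20305 - 62 \sqrt{505} \approx 18912.0$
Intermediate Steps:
$X{\left(Z,x \right)} = 5 - 5 Z$
$m{\left(S \right)} = \frac{1}{6 + S}$
$F{\left(l,A \right)} = \frac{\sqrt{505}}{5}$ ($F{\left(l,A \right)} = \sqrt{\left(5 - -15\right) + \frac{1}{6 - 1}} = \sqrt{\left(5 + 15\right) + \frac{1}{5}} = \sqrt{20 + \frac{1}{5}} = \sqrt{\frac{101}{5}} = \frac{\sqrt{505}}{5}$)
$U = - \frac{2 \sqrt{505}}{5}$ ($U = - 2 \frac{\sqrt{505}}{5} = - \frac{2 \sqrt{505}}{5} \approx -8.9889$)
$\left(U + 131\right) 155 = \left(- \frac{2 \sqrt{505}}{5} + 131\right) 155 = \left(131 - \frac{2 \sqrt{505}}{5}\right) 155 = 20305 - 62 \sqrt{505}$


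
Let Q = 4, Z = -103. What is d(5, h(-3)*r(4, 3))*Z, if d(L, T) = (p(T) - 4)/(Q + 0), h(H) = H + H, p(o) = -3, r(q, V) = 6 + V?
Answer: 721/4 ≈ 180.25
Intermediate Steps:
h(H) = 2*H
d(L, T) = -7/4 (d(L, T) = (-3 - 4)/(4 + 0) = -7/4)
d(5, h(-3)*r(4, 3))*Z = -7/4*(-103) = 721/4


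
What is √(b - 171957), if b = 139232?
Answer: 5*I*√1309 ≈ 180.9*I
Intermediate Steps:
√(b - 171957) = √(139232 - 171957) = √(-32725) = 5*I*√1309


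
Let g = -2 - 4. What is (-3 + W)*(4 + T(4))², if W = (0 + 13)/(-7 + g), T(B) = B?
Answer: -256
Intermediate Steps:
g = -6
W = -1 (W = (0 + 13)/(-7 - 6) = 13/(-13) = 13*(-1/13) = -1)
(-3 + W)*(4 + T(4))² = (-3 - 1)*(4 + 4)² = -4*8² = -4*64 = -256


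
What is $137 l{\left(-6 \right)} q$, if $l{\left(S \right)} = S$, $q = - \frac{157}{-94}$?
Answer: $- \frac{64527}{47} \approx -1372.9$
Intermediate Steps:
$q = \frac{157}{94}$ ($q = \left(-157\right) \left(- \frac{1}{94}\right) = \frac{157}{94} \approx 1.6702$)
$137 l{\left(-6 \right)} q = 137 \left(-6\right) \frac{157}{94} = \left(-822\right) \frac{157}{94} = - \frac{64527}{47}$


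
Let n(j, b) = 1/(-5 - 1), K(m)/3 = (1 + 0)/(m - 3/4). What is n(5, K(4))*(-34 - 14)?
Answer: 8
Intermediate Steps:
K(m) = 3/(-¾ + m) (K(m) = 3*((1 + 0)/(m - 3/4)) = 3*(1/(m - 3*¼)) = 3*(1/(m - ¾)) = 3*(1/(-¾ + m)) = 3/(-¾ + m))
n(j, b) = -⅙ (n(j, b) = 1/(-6) = -⅙)
n(5, K(4))*(-34 - 14) = -(-34 - 14)/6 = -⅙*(-48) = 8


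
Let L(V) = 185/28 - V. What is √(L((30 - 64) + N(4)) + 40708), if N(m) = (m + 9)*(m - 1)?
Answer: √7979083/14 ≈ 201.77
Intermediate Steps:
N(m) = (-1 + m)*(9 + m) (N(m) = (9 + m)*(-1 + m) = (-1 + m)*(9 + m))
L(V) = 185/28 - V (L(V) = 185*(1/28) - V = 185/28 - V)
√(L((30 - 64) + N(4)) + 40708) = √((185/28 - ((30 - 64) + (-9 + 4² + 8*4))) + 40708) = √((185/28 - (-34 + (-9 + 16 + 32))) + 40708) = √((185/28 - (-34 + 39)) + 40708) = √((185/28 - 1*5) + 40708) = √((185/28 - 5) + 40708) = √(45/28 + 40708) = √(1139869/28) = √7979083/14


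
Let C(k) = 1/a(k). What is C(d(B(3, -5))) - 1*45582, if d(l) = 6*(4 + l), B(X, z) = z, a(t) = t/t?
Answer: -45581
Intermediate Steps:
a(t) = 1
d(l) = 24 + 6*l
C(k) = 1 (C(k) = 1/1 = 1)
C(d(B(3, -5))) - 1*45582 = 1 - 1*45582 = 1 - 45582 = -45581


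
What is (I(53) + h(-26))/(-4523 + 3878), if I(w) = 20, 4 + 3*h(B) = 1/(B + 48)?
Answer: -137/4730 ≈ -0.028964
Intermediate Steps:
h(B) = -4/3 + 1/(3*(48 + B)) (h(B) = -4/3 + 1/(3*(B + 48)) = -4/3 + 1/(3*(48 + B)))
(I(53) + h(-26))/(-4523 + 3878) = (20 + (-191 - 4*(-26))/(3*(48 - 26)))/(-4523 + 3878) = (20 + (⅓)*(-191 + 104)/22)/(-645) = (20 + (⅓)*(1/22)*(-87))*(-1/645) = (20 - 29/22)*(-1/645) = (411/22)*(-1/645) = -137/4730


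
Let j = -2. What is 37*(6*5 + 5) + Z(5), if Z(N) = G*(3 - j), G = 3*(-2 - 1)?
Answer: 1250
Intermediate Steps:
G = -9 (G = 3*(-3) = -9)
Z(N) = -45 (Z(N) = -9*(3 - 1*(-2)) = -9*(3 + 2) = -9*5 = -45)
37*(6*5 + 5) + Z(5) = 37*(6*5 + 5) - 45 = 37*(30 + 5) - 45 = 37*35 - 45 = 1295 - 45 = 1250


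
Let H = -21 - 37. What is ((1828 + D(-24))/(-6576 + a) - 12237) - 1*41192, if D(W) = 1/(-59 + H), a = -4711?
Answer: -70557429266/1320579 ≈ -53429.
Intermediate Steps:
H = -58
D(W) = -1/117 (D(W) = 1/(-59 - 58) = 1/(-117) = -1/117)
((1828 + D(-24))/(-6576 + a) - 12237) - 1*41192 = ((1828 - 1/117)/(-6576 - 4711) - 12237) - 1*41192 = ((213875/117)/(-11287) - 12237) - 41192 = ((213875/117)*(-1/11287) - 12237) - 41192 = (-213875/1320579 - 12237) - 41192 = -16160139098/1320579 - 41192 = -70557429266/1320579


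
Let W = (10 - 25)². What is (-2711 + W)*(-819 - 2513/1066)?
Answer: 1088329781/533 ≈ 2.0419e+6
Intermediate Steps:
W = 225 (W = (-15)² = 225)
(-2711 + W)*(-819 - 2513/1066) = (-2711 + 225)*(-819 - 2513/1066) = -2486*(-819 - 2513*1/1066) = -2486*(-819 - 2513/1066) = -2486*(-875567/1066) = 1088329781/533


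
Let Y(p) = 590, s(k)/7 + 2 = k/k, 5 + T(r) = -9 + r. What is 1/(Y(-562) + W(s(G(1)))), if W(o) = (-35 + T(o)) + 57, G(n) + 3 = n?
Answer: 1/591 ≈ 0.0016920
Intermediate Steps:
T(r) = -14 + r (T(r) = -5 + (-9 + r) = -14 + r)
G(n) = -3 + n
s(k) = -7 (s(k) = -14 + 7*(k/k) = -14 + 7*1 = -14 + 7 = -7)
W(o) = 8 + o (W(o) = (-35 + (-14 + o)) + 57 = (-49 + o) + 57 = 8 + o)
1/(Y(-562) + W(s(G(1)))) = 1/(590 + (8 - 7)) = 1/(590 + 1) = 1/591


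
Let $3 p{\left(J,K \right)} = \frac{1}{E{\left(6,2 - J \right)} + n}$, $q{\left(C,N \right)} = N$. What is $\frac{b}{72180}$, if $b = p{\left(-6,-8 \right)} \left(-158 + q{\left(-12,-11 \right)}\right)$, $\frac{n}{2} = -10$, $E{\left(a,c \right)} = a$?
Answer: $\frac{169}{3031560} \approx 5.5747 \cdot 10^{-5}$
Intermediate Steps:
$n = -20$ ($n = 2 \left(-10\right) = -20$)
$p{\left(J,K \right)} = - \frac{1}{42}$ ($p{\left(J,K \right)} = \frac{1}{3 \left(6 - 20\right)} = \frac{1}{3 \left(-14\right)} = \frac{1}{3} \left(- \frac{1}{14}\right) = - \frac{1}{42}$)
$b = \frac{169}{42}$ ($b = - \frac{-158 - 11}{42} = \left(- \frac{1}{42}\right) \left(-169\right) = \frac{169}{42} \approx 4.0238$)
$\frac{b}{72180} = \frac{169}{42 \cdot 72180} = \frac{169}{42} \cdot \frac{1}{72180} = \frac{169}{3031560}$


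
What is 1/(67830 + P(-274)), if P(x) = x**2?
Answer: 1/142906 ≈ 6.9976e-6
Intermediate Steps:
1/(67830 + P(-274)) = 1/(67830 + (-274)**2) = 1/(67830 + 75076) = 1/142906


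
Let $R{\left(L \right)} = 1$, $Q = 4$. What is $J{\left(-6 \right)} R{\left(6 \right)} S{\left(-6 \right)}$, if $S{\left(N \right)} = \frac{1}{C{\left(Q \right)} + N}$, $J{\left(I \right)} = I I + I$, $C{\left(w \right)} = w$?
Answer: $-15$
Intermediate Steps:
$J{\left(I \right)} = I + I^{2}$ ($J{\left(I \right)} = I^{2} + I = I + I^{2}$)
$S{\left(N \right)} = \frac{1}{4 + N}$
$J{\left(-6 \right)} R{\left(6 \right)} S{\left(-6 \right)} = \frac{- 6 \left(1 - 6\right) 1}{4 - 6} = \frac{\left(-6\right) \left(-5\right) 1}{-2} = 30 \cdot 1 \left(- \frac{1}{2}\right) = 30 \left(- \frac{1}{2}\right) = -15$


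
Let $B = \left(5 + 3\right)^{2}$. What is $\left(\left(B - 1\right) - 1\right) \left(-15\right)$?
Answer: $-930$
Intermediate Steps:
$B = 64$ ($B = 8^{2} = 64$)
$\left(\left(B - 1\right) - 1\right) \left(-15\right) = \left(\left(64 - 1\right) - 1\right) \left(-15\right) = \left(63 - 1\right) \left(-15\right) = 62 \left(-15\right) = -930$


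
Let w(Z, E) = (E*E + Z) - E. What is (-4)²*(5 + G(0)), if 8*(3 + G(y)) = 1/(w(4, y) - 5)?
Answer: 30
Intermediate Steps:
w(Z, E) = Z + E² - E (w(Z, E) = (E² + Z) - E = (Z + E²) - E = Z + E² - E)
G(y) = -3 + 1/(8*(-1 + y² - y)) (G(y) = -3 + 1/(8*((4 + y² - y) - 5)) = -3 + 1/(8*(-1 + y² - y)))
(-4)²*(5 + G(0)) = (-4)²*(5 + (-25/8 - 3*0 + 3*0²)/(1 + 0 - 1*0²)) = 16*(5 + (-25/8 + 0 + 3*0)/(1 + 0 - 1*0)) = 16*(5 + (-25/8 + 0 + 0)/(1 + 0 + 0)) = 16*(5 - 25/8/1) = 16*(5 + 1*(-25/8)) = 16*(5 - 25/8) = 16*(15/8) = 30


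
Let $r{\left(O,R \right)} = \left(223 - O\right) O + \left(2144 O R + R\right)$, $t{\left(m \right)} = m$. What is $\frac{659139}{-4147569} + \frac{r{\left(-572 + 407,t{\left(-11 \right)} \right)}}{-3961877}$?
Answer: $- \frac{6161846252368}{5477386075671} \approx -1.125$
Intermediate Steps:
$r{\left(O,R \right)} = R + O \left(223 - O\right) + 2144 O R$ ($r{\left(O,R \right)} = O \left(223 - O\right) + \left(2144 O R + R\right) = O \left(223 - O\right) + \left(R + 2144 O R\right) = R + O \left(223 - O\right) + 2144 O R$)
$\frac{659139}{-4147569} + \frac{r{\left(-572 + 407,t{\left(-11 \right)} \right)}}{-3961877} = \frac{659139}{-4147569} + \frac{-11 - \left(-572 + 407\right)^{2} + 223 \left(-572 + 407\right) + 2144 \left(-572 + 407\right) \left(-11\right)}{-3961877} = 659139 \left(- \frac{1}{4147569}\right) + \left(-11 - \left(-165\right)^{2} + 223 \left(-165\right) + 2144 \left(-165\right) \left(-11\right)\right) \left(- \frac{1}{3961877}\right) = - \frac{219713}{1382523} + \left(-11 - 27225 - 36795 + 3891360\right) \left(- \frac{1}{3961877}\right) = - \frac{219713}{1382523} + 3827329 \left(- \frac{1}{3961877}\right) = - \frac{219713}{1382523} - \frac{3827329}{3961877} = - \frac{6161846252368}{5477386075671}$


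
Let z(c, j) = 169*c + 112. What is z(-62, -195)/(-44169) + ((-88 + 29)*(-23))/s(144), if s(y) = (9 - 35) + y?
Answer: 1036619/88338 ≈ 11.735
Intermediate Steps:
s(y) = -26 + y
z(c, j) = 112 + 169*c
z(-62, -195)/(-44169) + ((-88 + 29)*(-23))/s(144) = (112 + 169*(-62))/(-44169) + ((-88 + 29)*(-23))/(-26 + 144) = (112 - 10478)*(-1/44169) - 59*(-23)/118 = -10366*(-1/44169) + 1357*(1/118) = 10366/44169 + 23/2 = 1036619/88338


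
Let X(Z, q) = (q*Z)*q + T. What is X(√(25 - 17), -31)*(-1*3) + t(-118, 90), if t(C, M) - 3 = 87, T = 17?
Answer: 39 - 5766*√2 ≈ -8115.4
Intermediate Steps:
t(C, M) = 90 (t(C, M) = 3 + 87 = 90)
X(Z, q) = 17 + Z*q² (X(Z, q) = (q*Z)*q + 17 = (Z*q)*q + 17 = Z*q² + 17 = 17 + Z*q²)
X(√(25 - 17), -31)*(-1*3) + t(-118, 90) = (17 + √(25 - 17)*(-31)²)*(-1*3) + 90 = (17 + √8*961)*(-3) + 90 = (17 + (2*√2)*961)*(-3) + 90 = (17 + 1922*√2)*(-3) + 90 = (-51 - 5766*√2) + 90 = 39 - 5766*√2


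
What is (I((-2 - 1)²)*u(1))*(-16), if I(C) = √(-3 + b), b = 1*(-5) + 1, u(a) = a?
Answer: -16*I*√7 ≈ -42.332*I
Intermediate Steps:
b = -4 (b = -5 + 1 = -4)
I(C) = I*√7 (I(C) = √(-3 - 4) = √(-7) = I*√7)
(I((-2 - 1)²)*u(1))*(-16) = ((I*√7)*1)*(-16) = (I*√7)*(-16) = -16*I*√7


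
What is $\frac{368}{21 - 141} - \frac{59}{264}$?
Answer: $- \frac{4343}{1320} \approx -3.2901$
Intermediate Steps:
$\frac{368}{21 - 141} - \frac{59}{264} = \frac{368}{-120} - \frac{59}{264} = 368 \left(- \frac{1}{120}\right) - \frac{59}{264} = - \frac{46}{15} - \frac{59}{264} = - \frac{4343}{1320}$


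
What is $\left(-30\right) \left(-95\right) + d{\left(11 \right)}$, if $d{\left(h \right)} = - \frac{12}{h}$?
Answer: $\frac{31338}{11} \approx 2848.9$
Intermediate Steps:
$\left(-30\right) \left(-95\right) + d{\left(11 \right)} = \left(-30\right) \left(-95\right) - \frac{12}{11} = 2850 - \frac{12}{11} = \frac{31338}{11}$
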